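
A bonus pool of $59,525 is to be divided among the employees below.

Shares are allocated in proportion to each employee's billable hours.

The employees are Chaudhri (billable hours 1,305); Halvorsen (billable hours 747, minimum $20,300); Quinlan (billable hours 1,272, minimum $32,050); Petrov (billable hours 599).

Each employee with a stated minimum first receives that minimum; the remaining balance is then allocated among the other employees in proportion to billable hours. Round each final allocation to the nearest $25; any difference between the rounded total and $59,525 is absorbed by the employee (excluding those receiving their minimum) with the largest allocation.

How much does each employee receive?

Chaudhri: $4,925 | Halvorsen: $20,300 | Quinlan: $32,050 | Petrov: $2,250

Fund the minimums — Halvorsen $20,300; Quinlan $32,050. Remaining pool $7,175.
Remaining pool split over remaining billable hours 1,904: Chaudhri 4,917.74 → $4,925; Petrov 2,257.26 → $2,250.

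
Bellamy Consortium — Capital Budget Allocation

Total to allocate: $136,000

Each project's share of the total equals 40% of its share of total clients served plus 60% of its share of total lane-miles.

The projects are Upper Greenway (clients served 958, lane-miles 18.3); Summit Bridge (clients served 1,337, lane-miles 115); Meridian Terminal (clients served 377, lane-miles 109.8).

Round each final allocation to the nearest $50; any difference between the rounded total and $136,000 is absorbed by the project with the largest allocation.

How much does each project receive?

Upper Greenway: $25,650 · Summit Bridge: $65,800 · Meridian Terminal: $44,550

Clients served total 2,672; lane-miles total 243.1.
Combined weights (40% clients served + 60% lane-miles): Upper Greenway 0.1886; Summit Bridge 0.4840; Meridian Terminal 0.3274.
Pro-rata amounts: Upper Greenway 25,646.85; Summit Bridge 65,821.76; Meridian Terminal 44,531.39.
After rounding ($50): Upper Greenway $25,650; Summit Bridge $65,800; Meridian Terminal $44,550. Sum = $136,000.
Sum already equals the total — no adjustment.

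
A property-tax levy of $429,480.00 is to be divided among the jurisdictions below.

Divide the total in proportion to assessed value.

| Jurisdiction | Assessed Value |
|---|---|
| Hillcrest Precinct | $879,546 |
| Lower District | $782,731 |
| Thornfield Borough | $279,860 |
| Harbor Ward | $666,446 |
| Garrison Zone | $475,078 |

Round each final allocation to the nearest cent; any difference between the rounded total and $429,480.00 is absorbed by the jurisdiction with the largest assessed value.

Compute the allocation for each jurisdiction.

Assessed value total: 879,546 + 782,731 + 279,860 + 666,446 + 475,078 = 3,083,661.
Unrounded shares: Hillcrest Precinct 122,499.6574; Lower District 109,015.6505; Thornfield Borough 38,977.7841; Harbor Ward 92,819.9397; Garrison Zone 66,166.9682.
Rounded to nearest cent: Hillcrest Precinct $122,499.66; Lower District $109,015.65; Thornfield Borough $38,977.78; Harbor Ward $92,819.94; Garrison Zone $66,166.97. Sum = $429,480.00.
No rounding difference to absorb.

Hillcrest Precinct: $122,499.66 · Lower District: $109,015.65 · Thornfield Borough: $38,977.78 · Harbor Ward: $92,819.94 · Garrison Zone: $66,166.97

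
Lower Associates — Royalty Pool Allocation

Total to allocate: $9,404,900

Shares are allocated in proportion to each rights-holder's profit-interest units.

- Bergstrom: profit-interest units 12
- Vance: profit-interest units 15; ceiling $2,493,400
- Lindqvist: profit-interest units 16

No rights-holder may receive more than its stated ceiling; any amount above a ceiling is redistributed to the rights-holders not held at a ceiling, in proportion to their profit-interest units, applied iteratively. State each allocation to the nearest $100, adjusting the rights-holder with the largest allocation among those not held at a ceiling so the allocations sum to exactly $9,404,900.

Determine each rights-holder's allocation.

Bergstrom: $2,962,100; Vance: $2,493,400; Lindqvist: $3,949,400

Profit-interest units total: 43.
Pro-rata shares before constraints: Bergstrom 2,624,623.26; Vance 3,280,779.07; Lindqvist 3,499,497.67.
Cap binds for Vance ($2,493,400); balance $6,911,500 reallocated over remaining profit-interest units 28.
Redistributed shares: Bergstrom 2,962,071.43 → $2,962,100; Lindqvist 3,949,428.57 → $3,949,400.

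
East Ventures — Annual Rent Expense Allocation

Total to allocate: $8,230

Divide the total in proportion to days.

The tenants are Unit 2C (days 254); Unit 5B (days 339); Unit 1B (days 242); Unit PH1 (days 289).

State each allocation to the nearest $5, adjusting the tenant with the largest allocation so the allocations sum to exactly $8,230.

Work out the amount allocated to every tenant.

Sum of days: 1,124.
Pro-rata amounts: Unit 2C 254/1,124 × $8,230 = 1,859.80; Unit 5B 339/1,124 × $8,230 = 2,482.18; Unit 1B 242/1,124 × $8,230 = 1,771.94; Unit PH1 289/1,124 × $8,230 = 2,116.08.
At nearest $5: Unit 2C $1,860; Unit 5B $2,480; Unit 1B $1,770; Unit PH1 $2,115. Sum = $8,225.
Difference $8,230 − $8,225 = +$5 applied to largest allocation (Unit 5B): Unit 5B becomes $2,485.

Unit 2C: $1,860; Unit 5B: $2,485; Unit 1B: $1,770; Unit PH1: $2,115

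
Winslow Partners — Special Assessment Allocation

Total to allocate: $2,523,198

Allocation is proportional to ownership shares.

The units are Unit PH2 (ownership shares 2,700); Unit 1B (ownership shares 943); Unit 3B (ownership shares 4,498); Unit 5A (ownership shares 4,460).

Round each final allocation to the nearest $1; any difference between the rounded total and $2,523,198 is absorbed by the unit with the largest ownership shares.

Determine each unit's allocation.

Ownership shares total: 2,700 + 943 + 4,498 + 4,460 = 12,601.
Unrounded shares: Unit PH2 540,642.38; Unit 1B 188,824.36; Unit 3B 900,670.15; Unit 5A 893,061.11.
After rounding ($1): Unit PH2 $540,642; Unit 1B $188,824; Unit 3B $900,670; Unit 5A $893,061. Sum = $2,523,197.
Difference $2,523,198 − $2,523,197 = +$1 applied to largest ownership shares (Unit 3B): Unit 3B becomes $900,671.

Unit PH2: $540,642 · Unit 1B: $188,824 · Unit 3B: $900,671 · Unit 5A: $893,061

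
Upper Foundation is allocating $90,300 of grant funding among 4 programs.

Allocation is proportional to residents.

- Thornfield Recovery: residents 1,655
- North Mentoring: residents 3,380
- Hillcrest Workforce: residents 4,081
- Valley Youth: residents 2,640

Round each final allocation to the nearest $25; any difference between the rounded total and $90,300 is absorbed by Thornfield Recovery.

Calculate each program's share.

Thornfield Recovery: $12,725 · North Mentoring: $25,950 · Hillcrest Workforce: $31,350 · Valley Youth: $20,275

Sum of residents: 11,756.
Raw shares: Thornfield Recovery 1,655/11,756 × $90,300 = 12,712.36; North Mentoring 3,380/11,756 × $90,300 = 25,962.40; Hillcrest Workforce 4,081/11,756 × $90,300 = 31,346.91; Valley Youth 2,640/11,756 × $90,300 = 20,278.33.
At nearest $25: Thornfield Recovery $12,700; North Mentoring $25,950; Hillcrest Workforce $31,350; Valley Youth $20,275. Sum = $90,275.
Difference $90,300 − $90,275 = +$25 applied to Thornfield Recovery: Thornfield Recovery becomes $12,725.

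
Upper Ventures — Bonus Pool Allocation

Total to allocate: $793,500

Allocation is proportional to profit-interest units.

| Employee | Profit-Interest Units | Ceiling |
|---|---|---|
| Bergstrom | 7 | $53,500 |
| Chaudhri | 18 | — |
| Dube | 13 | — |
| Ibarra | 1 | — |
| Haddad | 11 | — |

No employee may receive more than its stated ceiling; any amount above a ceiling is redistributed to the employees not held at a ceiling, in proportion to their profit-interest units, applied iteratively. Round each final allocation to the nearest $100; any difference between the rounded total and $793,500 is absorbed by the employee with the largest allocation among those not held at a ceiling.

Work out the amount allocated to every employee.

Total profit-interest units = 50.
Unconstrained shares: Bergstrom 111,090.00; Chaudhri 285,660.00; Dube 206,310.00; Ibarra 15,870.00; Haddad 174,570.00.
Held at cap: Bergstrom ($53,500); remaining pool $740,000 reallocated over remaining profit-interest units 43.
Redistributed shares: Chaudhri 309,767.44 → $309,800; Dube 223,720.93 → $223,700; Ibarra 17,209.30 → $17,200; Haddad 189,302.33 → $189,300.

Bergstrom: $53,500; Chaudhri: $309,800; Dube: $223,700; Ibarra: $17,200; Haddad: $189,300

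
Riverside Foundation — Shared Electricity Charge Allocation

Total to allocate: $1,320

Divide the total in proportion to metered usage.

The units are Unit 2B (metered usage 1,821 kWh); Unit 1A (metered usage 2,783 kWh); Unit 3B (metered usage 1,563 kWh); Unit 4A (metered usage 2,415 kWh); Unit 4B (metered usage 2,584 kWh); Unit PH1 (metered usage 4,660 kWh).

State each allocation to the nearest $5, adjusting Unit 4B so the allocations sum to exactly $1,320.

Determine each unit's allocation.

Combined metered usage = 15,826.
Unrounded shares: Unit 2B 1,821/15,826 × $1,320 = 151.88; Unit 1A 2,783/15,826 × $1,320 = 232.12; Unit 3B 1,563/15,826 × $1,320 = 130.37; Unit 4A 2,415/15,826 × $1,320 = 201.43; Unit 4B 2,584/15,826 × $1,320 = 215.52; Unit PH1 4,660/15,826 × $1,320 = 388.68.
After rounding ($5): Unit 2B $150; Unit 1A $230; Unit 3B $130; Unit 4A $200; Unit 4B $215; Unit PH1 $390. Sum = $1,315.
Difference $1,320 − $1,315 = +$5 applied to Unit 4B: Unit 4B becomes $220.

Unit 2B: $150 · Unit 1A: $230 · Unit 3B: $130 · Unit 4A: $200 · Unit 4B: $220 · Unit PH1: $390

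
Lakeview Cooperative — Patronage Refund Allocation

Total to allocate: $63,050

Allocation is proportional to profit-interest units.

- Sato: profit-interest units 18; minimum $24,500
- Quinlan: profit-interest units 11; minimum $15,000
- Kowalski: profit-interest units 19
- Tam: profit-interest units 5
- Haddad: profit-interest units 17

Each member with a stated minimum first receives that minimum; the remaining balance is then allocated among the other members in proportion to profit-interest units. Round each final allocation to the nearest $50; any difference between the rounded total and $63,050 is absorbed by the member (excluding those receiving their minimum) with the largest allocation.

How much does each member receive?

Sato: $24,500 | Quinlan: $15,000 | Kowalski: $10,950 | Tam: $2,850 | Haddad: $9,750

Guaranteed amounts: Sato $24,500; Quinlan $15,000. Balance $23,550.
Balance split over remaining profit-interest units 41: Kowalski 10,913.41 → $10,900; Tam 2,871.95 → $2,850; Haddad 9,764.63 → $9,750.
Rounding difference +$50 applied to Kowalski → $10,950.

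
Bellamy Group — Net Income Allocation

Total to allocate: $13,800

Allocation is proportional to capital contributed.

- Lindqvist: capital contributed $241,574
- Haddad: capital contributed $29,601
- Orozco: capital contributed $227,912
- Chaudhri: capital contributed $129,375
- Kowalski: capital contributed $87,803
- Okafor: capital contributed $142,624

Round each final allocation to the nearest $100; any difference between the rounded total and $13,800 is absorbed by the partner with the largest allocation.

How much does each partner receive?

Lindqvist: $3,800 · Haddad: $500 · Orozco: $3,700 · Chaudhri: $2,100 · Kowalski: $1,400 · Okafor: $2,300

Capital contributed total: 858,889.
Unrounded shares: Lindqvist 241,574/858,889 × $13,800 = 3,881.43; Haddad 29,601/858,889 × $13,800 = 475.61; Orozco 227,912/858,889 × $13,800 = 3,661.92; Chaudhri 129,375/858,889 × $13,800 = 2,078.70; Kowalski 87,803/858,889 × $13,800 = 1,410.75; Okafor 142,624/858,889 × $13,800 = 2,291.58.
Rounded to nearest $100: Lindqvist $3,900; Haddad $500; Orozco $3,700; Chaudhri $2,100; Kowalski $1,400; Okafor $2,300. Sum = $13,900.
Difference $13,800 − $13,900 = −$100 applied to largest allocation (Lindqvist): Lindqvist becomes $3,800.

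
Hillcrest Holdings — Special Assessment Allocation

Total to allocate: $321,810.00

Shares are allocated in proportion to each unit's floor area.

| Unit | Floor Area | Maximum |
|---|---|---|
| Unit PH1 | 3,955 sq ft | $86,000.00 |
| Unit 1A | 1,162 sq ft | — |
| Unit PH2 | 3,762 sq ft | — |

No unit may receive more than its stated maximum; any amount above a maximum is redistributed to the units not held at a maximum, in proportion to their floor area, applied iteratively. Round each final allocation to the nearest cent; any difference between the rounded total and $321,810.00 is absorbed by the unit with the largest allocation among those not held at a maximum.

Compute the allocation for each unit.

Unit PH1: $86,000.00; Unit 1A: $55,648.10; Unit PH2: $180,161.90

Combined floor area = 8,879.
Unconstrained shares: Unit PH1 143,344.8080; Unit 1A 42,115.4657; Unit PH2 136,349.7263.
Cap binds for Unit PH1 ($86,000.00); residual $235,810.00 reallocated over remaining floor area 4,924.
Redistributed shares: Unit 1A 55,648.09504 → $55,648.10; Unit PH2 180,161.90496 → $180,161.90.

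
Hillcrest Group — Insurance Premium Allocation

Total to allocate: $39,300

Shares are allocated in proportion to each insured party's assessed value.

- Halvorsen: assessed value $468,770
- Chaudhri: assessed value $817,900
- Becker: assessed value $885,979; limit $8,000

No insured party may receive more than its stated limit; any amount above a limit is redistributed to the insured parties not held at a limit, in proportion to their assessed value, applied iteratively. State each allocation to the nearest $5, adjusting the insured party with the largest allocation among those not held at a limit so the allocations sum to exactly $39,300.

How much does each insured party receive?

Assessed value total: 2,172,649.
Proportional shares (ignoring caps): Halvorsen 8,479.35; Chaudhri 14,794.60; Becker 16,026.05.
Held at cap: Becker ($8,000); remaining pool $31,300 reallocated over remaining assessed value 1,286,670.
Shares after redistribution: Halvorsen 11,403.47 → $11,405; Chaudhri 19,896.53 → $19,895.

Halvorsen: $11,405; Chaudhri: $19,895; Becker: $8,000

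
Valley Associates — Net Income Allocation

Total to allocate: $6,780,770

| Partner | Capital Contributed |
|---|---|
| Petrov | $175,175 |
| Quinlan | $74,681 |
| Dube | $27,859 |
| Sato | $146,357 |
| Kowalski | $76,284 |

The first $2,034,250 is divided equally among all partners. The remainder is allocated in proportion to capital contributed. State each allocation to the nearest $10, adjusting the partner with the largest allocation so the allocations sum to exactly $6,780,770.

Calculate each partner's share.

Petrov: $2,068,610 | Quinlan: $1,115,300 | Dube: $671,130 | Sato: $1,795,230 | Kowalski: $1,130,500

Equal tier: $2,034,250 ÷ 5 = $406,850 apiece.
Remainder $4,746,520 by capital contributed (total 500,356): Petrov 1,661,760.11 → $1,661,760; Quinlan 708,445.31 → $708,450; Dube 264,278.44 → $264,280; Sato 1,388,384.33 → $1,388,380; Kowalski 723,651.82 → $723,650.
Totals: Petrov $406,850 + $1,661,760 = $2,068,610; Quinlan $406,850 + $708,450 = $1,115,300; Dube $406,850 + $264,280 = $671,130; Sato $406,850 + $1,388,380 = $1,795,230; Kowalski $406,850 + $723,650 = $1,130,500.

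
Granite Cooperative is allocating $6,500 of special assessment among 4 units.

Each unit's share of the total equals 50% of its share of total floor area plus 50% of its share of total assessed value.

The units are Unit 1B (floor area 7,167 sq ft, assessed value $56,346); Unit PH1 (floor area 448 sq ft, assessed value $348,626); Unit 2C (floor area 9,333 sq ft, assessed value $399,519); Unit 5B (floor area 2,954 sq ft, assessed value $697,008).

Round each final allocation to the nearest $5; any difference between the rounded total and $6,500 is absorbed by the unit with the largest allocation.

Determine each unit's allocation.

Unit 1B: $1,290 | Unit PH1: $830 | Unit 2C: $2,390 | Unit 5B: $1,990

Totals — floor area 19,902, assessed value 1,501,499.
Blended shares (50% floor area + 50% assessed value): Unit 1B 0.1988; Unit PH1 0.1273; Unit 2C 0.3675; Unit 5B 0.3063.
Raw shares: Unit 1B 1,292.33; Unit PH1 827.76; Unit 2C 2,388.84; Unit 5B 1,991.07.
At nearest $5: Unit 1B $1,290; Unit PH1 $830; Unit 2C $2,390; Unit 5B $1,990. Sum = $6,500.
Rounded total matches; no reconciliation needed.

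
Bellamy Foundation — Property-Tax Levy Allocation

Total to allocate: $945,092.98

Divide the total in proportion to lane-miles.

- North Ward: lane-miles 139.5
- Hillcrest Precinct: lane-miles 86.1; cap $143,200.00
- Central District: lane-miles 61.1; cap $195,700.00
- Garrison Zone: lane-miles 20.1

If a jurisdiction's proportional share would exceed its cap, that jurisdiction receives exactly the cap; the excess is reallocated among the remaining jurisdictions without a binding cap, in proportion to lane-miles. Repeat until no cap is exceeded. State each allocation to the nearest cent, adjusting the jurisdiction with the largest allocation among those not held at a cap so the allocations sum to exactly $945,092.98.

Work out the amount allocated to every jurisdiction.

Total lane-miles = 306.8.
Unconstrained shares: North Ward 429,727.7403; Hillcrest Precinct 265,229.8096; Central District 188,217.6697; Garrison Zone 61,917.7604.
Held at cap: Hillcrest Precinct ($143,200.00); balance $801,892.98 reallocated over remaining lane-miles 220.7.
Held at cap: Central District ($195,700.00); balance $606,192.98 reallocated over remaining lane-miles 159.6.
Shares after redistribution: North Ward 529,849.1273 → $529,849.13; Garrison Zone 76,343.8527 → $76,343.85.

North Ward: $529,849.13 · Hillcrest Precinct: $143,200.00 · Central District: $195,700.00 · Garrison Zone: $76,343.85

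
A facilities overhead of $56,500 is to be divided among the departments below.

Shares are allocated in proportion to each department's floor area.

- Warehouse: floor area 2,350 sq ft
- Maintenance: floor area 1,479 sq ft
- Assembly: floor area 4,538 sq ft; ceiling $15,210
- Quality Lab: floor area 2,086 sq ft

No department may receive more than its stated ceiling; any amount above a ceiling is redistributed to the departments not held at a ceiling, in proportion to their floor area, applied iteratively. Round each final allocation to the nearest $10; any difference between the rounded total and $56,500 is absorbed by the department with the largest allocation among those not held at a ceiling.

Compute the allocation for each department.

Warehouse: $16,410 | Maintenance: $10,320 | Assembly: $15,210 | Quality Lab: $14,560

Total floor area = 10,453.
Unconstrained shares: Warehouse 12,702.10; Maintenance 7,994.21; Assembly 24,528.56; Quality Lab 11,275.14.
Cap binds for Assembly ($15,210); balance $41,290 reallocated over remaining floor area 5,915.
Redistributed shares: Warehouse 16,404.31 → $16,400; Maintenance 10,324.25 → $10,320; Quality Lab 14,561.44 → $14,560.
Rounding difference +$10 applied to Warehouse → $16,410.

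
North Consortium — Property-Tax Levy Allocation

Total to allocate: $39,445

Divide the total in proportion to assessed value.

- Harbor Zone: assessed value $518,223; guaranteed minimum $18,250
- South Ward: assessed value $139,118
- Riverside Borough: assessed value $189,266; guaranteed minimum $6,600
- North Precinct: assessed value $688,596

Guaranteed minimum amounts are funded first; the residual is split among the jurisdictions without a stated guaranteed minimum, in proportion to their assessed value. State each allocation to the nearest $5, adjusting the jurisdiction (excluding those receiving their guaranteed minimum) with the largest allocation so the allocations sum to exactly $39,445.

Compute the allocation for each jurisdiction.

Minimums first: Harbor Zone $18,250; Riverside Borough $6,600. Residual $14,595.
Residual split over remaining assessed value 827,714: South Ward 2,453.05 → $2,455; North Precinct 12,141.95 → $12,140.

Harbor Zone: $18,250; South Ward: $2,455; Riverside Borough: $6,600; North Precinct: $12,140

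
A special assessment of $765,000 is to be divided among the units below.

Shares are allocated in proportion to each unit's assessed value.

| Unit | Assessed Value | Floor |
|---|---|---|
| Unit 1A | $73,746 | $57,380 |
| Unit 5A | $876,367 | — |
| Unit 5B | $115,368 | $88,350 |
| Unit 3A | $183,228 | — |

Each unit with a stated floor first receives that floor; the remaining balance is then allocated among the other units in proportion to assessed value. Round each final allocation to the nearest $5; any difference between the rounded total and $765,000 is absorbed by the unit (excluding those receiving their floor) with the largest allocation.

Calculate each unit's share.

Guaranteed amounts: Unit 1A $57,380; Unit 5B $88,350. Remaining pool $619,270.
Remaining pool split over remaining assessed value 1,059,595: Unit 5A 512,184.18 → $512,185; Unit 3A 107,085.82 → $107,085.

Unit 1A: $57,380; Unit 5A: $512,185; Unit 5B: $88,350; Unit 3A: $107,085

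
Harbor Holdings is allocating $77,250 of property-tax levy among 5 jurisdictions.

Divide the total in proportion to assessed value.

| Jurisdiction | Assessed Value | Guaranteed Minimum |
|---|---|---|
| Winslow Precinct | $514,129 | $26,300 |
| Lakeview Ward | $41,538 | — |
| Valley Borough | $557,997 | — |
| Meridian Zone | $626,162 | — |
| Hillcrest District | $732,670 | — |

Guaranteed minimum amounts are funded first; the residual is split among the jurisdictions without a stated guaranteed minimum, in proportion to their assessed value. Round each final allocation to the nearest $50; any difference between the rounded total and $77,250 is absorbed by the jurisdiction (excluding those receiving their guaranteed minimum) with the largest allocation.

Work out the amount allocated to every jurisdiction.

Winslow Precinct: $26,300 · Lakeview Ward: $1,100 · Valley Borough: $14,500 · Meridian Zone: $16,300 · Hillcrest District: $19,050

Guaranteed amounts: Winslow Precinct $26,300. Residual $50,950.
Residual split over remaining assessed value 1,958,367: Lakeview Ward 1,080.68 → $1,100; Valley Borough 14,517.17 → $14,500; Meridian Zone 16,290.59 → $16,300; Hillcrest District 19,061.56 → $19,050.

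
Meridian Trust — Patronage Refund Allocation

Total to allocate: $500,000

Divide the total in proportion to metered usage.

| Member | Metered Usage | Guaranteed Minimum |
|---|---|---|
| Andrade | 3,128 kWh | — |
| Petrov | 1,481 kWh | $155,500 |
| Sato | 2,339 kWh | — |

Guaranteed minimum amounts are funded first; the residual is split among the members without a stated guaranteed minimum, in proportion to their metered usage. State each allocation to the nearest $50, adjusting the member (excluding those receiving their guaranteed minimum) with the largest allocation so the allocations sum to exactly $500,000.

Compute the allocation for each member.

Andrade: $197,100 · Petrov: $155,500 · Sato: $147,400

Minimums first: Petrov $155,500. Balance $344,500.
Balance split over remaining metered usage 5,467: Andrade 197,109.20 → $197,100; Sato 147,390.80 → $147,400.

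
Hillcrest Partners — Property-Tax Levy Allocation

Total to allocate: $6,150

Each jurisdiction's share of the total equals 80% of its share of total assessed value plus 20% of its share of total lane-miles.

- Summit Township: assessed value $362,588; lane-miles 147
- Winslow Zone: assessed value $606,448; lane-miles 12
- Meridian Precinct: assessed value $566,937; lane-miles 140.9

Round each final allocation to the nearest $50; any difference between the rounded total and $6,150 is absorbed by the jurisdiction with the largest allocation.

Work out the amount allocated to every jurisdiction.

Assessed value total 1,535,973; lane-miles total 299.9.
Combined weights (80% assessed value + 20% lane-miles): Summit Township 0.2869; Winslow Zone 0.3239; Meridian Precinct 0.3892.
Pro-rata amounts: Summit Township 1,764.34; Winslow Zone 1,991.78; Meridian Precinct 2,393.88.
At nearest $50: Summit Township $1,750; Winslow Zone $2,000; Meridian Precinct $2,400. Sum = $6,150.
No rounding difference to absorb.

Summit Township: $1,750; Winslow Zone: $2,000; Meridian Precinct: $2,400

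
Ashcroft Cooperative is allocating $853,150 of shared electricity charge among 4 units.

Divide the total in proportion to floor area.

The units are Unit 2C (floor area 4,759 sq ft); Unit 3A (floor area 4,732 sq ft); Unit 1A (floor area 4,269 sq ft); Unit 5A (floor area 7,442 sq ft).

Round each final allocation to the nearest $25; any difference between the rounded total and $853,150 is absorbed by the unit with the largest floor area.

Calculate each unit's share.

Unit 2C: $191,500 · Unit 3A: $190,400 · Unit 1A: $171,775 · Unit 5A: $299,475

Combined floor area = 21,202.
Proportional shares: Unit 2C 4,759/21,202 × $853,150 = 191,498.01; Unit 3A 4,732/21,202 × $853,150 = 190,411.56; Unit 1A 4,269/21,202 × $853,150 = 171,780.84; Unit 5A 7,442/21,202 × $853,150 = 299,459.59.
At nearest $25: Unit 2C $191,500; Unit 3A $190,400; Unit 1A $171,775; Unit 5A $299,450. Sum = $853,125.
Difference $853,150 − $853,125 = +$25 applied to largest floor area (Unit 5A): Unit 5A becomes $299,475.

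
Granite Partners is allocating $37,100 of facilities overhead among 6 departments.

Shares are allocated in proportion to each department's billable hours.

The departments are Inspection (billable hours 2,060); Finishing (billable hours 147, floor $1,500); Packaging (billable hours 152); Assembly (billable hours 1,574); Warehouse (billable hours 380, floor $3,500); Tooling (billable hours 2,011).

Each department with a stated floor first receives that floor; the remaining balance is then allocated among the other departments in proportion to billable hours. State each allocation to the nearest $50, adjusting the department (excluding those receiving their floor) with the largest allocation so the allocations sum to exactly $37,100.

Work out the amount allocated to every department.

Inspection: $11,400 | Finishing: $1,500 | Packaging: $850 | Assembly: $8,700 | Warehouse: $3,500 | Tooling: $11,150

Minimums first: Finishing $1,500; Warehouse $3,500. Residual $32,100.
Residual split over remaining billable hours 5,797: Inspection 11,406.93 → $11,400; Packaging 841.68 → $850; Assembly 8,715.78 → $8,700; Tooling 11,135.60 → $11,150.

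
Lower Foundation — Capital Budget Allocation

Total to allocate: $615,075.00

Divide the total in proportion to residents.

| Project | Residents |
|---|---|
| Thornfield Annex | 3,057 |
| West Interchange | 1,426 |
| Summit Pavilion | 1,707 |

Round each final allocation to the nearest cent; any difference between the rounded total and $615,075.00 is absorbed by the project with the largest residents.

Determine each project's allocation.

Combined residents = 3,057 + 1,426 + 1,707 = 6,190.
Unrounded shares: Thornfield Annex 303,761.5953; West Interchange 141,695.7916; Summit Pavilion 169,617.6131.
After rounding (cent): Thornfield Annex $303,761.60; West Interchange $141,695.79; Summit Pavilion $169,617.61. Sum = $615,075.00.
Rounded total matches; no reconciliation needed.

Thornfield Annex: $303,761.60 · West Interchange: $141,695.79 · Summit Pavilion: $169,617.61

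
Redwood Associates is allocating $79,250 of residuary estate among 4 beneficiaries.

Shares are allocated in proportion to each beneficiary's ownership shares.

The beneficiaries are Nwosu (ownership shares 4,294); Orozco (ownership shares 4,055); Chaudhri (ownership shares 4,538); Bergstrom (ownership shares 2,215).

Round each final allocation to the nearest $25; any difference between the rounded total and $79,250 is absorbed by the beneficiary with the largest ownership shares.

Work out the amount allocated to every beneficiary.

Nwosu: $22,525 · Orozco: $21,275 · Chaudhri: $23,825 · Bergstrom: $11,625

Combined ownership shares = 4,294 + 4,055 + 4,538 + 2,215 = 15,102.
Raw shares: Nwosu 22,533.41; Orozco 21,279.22; Chaudhri 23,813.83; Bergstrom 11,623.54.
After rounding ($25): Nwosu $22,525; Orozco $21,275; Chaudhri $23,825; Bergstrom $11,625. Sum = $79,250.
Sum already equals the total — no adjustment.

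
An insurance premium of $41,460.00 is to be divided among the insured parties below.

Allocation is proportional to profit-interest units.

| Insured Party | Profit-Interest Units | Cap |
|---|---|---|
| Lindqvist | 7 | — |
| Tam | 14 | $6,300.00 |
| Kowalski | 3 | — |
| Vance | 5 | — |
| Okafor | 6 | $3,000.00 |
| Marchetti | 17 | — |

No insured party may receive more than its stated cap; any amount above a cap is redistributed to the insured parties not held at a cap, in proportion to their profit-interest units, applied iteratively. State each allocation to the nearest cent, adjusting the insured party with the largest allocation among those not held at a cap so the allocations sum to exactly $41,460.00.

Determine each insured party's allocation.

Lindqvist: $7,035.00 · Tam: $6,300.00 · Kowalski: $3,015.00 · Vance: $5,025.00 · Okafor: $3,000.00 · Marchetti: $17,085.00

Combined profit-interest units = 52.
Unconstrained shares: Lindqvist 5,581.1538; Tam 11,162.3077; Kowalski 2,391.9231; Vance 3,986.5385; Okafor 4,783.8462; Marchetti 13,554.2308.
Held at cap: Tam ($6,300.00), Okafor ($3,000.00); balance $32,160.00 reallocated over remaining profit-interest units 32.
Remaining shares: Lindqvist 7,035.0000 → $7,035.00; Kowalski 3,015.0000 → $3,015.00; Vance 5,025.0000 → $5,025.00; Marchetti 17,085.0000 → $17,085.00.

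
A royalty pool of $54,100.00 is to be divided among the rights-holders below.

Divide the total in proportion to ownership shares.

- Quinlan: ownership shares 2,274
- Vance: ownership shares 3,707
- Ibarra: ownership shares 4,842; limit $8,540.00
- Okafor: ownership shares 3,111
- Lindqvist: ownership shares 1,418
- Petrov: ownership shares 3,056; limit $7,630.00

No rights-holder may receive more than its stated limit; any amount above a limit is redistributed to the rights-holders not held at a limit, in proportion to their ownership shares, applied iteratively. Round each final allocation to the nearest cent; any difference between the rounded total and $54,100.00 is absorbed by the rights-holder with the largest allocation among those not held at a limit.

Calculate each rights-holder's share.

Quinlan: $8,206.74 · Vance: $13,378.36 · Ibarra: $8,540.00 · Okafor: $11,227.42 · Lindqvist: $5,117.48 · Petrov: $7,630.00

Total ownership shares = 18,408.
Unconstrained shares: Quinlan 6,683.1486; Vance 10,894.6491; Ibarra 14,230.3455; Okafor 9,143.0411; Lindqvist 4,167.4163; Petrov 8,981.3994.
Cap binds for Ibarra ($8,540.00), Petrov ($7,630.00); residual $37,930.00 reallocated over remaining ownership shares 10,510.
Shares after redistribution: Quinlan 8,206.7383 → $8,206.74; Vance 13,378.3549 → $13,378.35; Okafor 11,227.4244 → $11,227.42; Lindqvist 5,117.4824 → $5,117.48.
Rounding difference +$0.01 applied to Vance → $13,378.36.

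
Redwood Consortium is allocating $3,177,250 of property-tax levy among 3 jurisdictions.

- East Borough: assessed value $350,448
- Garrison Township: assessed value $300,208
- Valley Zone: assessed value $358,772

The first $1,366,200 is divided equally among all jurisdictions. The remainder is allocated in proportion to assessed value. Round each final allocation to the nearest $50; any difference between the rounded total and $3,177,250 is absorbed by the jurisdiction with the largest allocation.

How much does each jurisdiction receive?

East Borough: $1,084,150 · Garrison Township: $994,000 · Valley Zone: $1,099,100

First tranche $1,366,200 split equally: $455,400 each.
Remainder $1,811,050 by assessed value (total 1,009,428): East Borough 628,750.99 → $628,750; Garrison Township 538,613.65 → $538,600; Valley Zone 643,685.36 → $643,700.
Totals: East Borough $455,400 + $628,750 = $1,084,150; Garrison Township $455,400 + $538,600 = $994,000; Valley Zone $455,400 + $643,700 = $1,099,100.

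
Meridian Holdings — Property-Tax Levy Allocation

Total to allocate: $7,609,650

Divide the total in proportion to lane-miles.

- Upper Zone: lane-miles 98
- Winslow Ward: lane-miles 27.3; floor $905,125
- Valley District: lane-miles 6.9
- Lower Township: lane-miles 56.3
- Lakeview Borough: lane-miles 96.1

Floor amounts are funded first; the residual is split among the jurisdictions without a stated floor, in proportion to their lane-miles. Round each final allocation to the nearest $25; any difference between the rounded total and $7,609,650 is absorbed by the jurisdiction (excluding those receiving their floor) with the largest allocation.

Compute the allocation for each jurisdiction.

Minimums first: Winslow Ward $905,125. Remaining pool $6,704,525.
Remaining pool split over remaining lane-miles 257.3: Upper Zone 2,553,608.43 → $2,553,600; Valley District 179,794.88 → $179,800; Lower Township 1,467,021.99 → $1,467,025; Lakeview Borough 2,504,099.70 → $2,504,100.

Upper Zone: $2,553,600 | Winslow Ward: $905,125 | Valley District: $179,800 | Lower Township: $1,467,025 | Lakeview Borough: $2,504,100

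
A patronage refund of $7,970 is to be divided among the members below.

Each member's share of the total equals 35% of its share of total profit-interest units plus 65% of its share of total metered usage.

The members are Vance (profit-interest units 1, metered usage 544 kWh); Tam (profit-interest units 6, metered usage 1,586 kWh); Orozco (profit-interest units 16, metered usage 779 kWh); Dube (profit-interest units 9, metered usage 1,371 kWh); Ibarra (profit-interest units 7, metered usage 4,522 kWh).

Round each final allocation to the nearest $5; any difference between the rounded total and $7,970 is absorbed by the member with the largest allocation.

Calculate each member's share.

Vance: $390 | Tam: $1,365 | Orozco: $1,605 | Dube: $1,450 | Ibarra: $3,160

Profit-interest units total 39; metered usage total 8,802.
Blended shares (35% profit-interest units + 65% metered usage): Vance 0.0491; Tam 0.1710; Orozco 0.2011; Dube 0.1820; Ibarra 0.3968.
Pro-rata amounts: Vance 391.70; Tam 1,362.61; Orozco 1,602.90; Dube 1,450.65; Ibarra 3,162.15.
After rounding ($5): Vance $390; Tam $1,365; Orozco $1,605; Dube $1,450; Ibarra $3,160. Sum = $7,970.
Sum already equals the total — no adjustment.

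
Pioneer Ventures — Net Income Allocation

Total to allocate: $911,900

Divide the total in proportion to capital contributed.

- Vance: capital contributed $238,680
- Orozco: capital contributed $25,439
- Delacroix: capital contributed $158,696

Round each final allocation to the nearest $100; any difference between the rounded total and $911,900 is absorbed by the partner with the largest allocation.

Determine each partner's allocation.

Vance: $514,700 · Orozco: $54,900 · Delacroix: $342,300

Total capital contributed = 422,815.
Proportional shares: Vance 238,680/422,815 × $911,900 = 514,769.56; Orozco 25,439/422,815 × $911,900 = 54,865.19; Delacroix 158,696/422,815 × $911,900 = 342,265.25.
Rounded to nearest $100: Vance $514,800; Orozco $54,900; Delacroix $342,300. Sum = $912,000.
Difference $911,900 − $912,000 = −$100 applied to largest allocation (Vance): Vance becomes $514,700.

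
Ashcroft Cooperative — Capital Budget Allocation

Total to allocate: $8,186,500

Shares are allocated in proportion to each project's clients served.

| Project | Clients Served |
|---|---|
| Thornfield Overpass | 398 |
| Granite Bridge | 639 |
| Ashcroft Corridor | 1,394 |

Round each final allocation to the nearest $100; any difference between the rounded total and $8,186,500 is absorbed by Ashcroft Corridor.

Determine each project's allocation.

Total clients served = 2,431.
Raw shares: Thornfield Overpass 398/2,431 × $8,186,500 = 1,340,282.60; Granite Bridge 639/2,431 × $8,186,500 = 2,151,860.76; Ashcroft Corridor 1,394/2,431 × $8,186,500 = 4,694,356.64.
After rounding ($100): Thornfield Overpass $1,340,300; Granite Bridge $2,151,900; Ashcroft Corridor $4,694,400. Sum = $8,186,600.
Difference $8,186,500 − $8,186,600 = −$100 applied to Ashcroft Corridor: Ashcroft Corridor becomes $4,694,300.

Thornfield Overpass: $1,340,300 | Granite Bridge: $2,151,900 | Ashcroft Corridor: $4,694,300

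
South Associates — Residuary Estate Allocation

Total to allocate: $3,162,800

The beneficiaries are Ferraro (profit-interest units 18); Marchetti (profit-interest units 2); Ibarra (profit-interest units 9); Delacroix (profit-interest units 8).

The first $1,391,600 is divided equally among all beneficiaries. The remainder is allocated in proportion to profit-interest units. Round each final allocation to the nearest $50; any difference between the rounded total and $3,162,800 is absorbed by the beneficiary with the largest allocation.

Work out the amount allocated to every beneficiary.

First tranche $1,391,600 split equally: $347,900 each.
Remainder $1,771,200 by profit-interest units (total 37): Ferraro 861,664.86 → $861,650; Marchetti 95,740.54 → $95,750; Ibarra 430,832.43 → $430,850; Delacroix 382,962.16 → $382,950.
Totals: Ferraro $347,900 + $861,650 = $1,209,550; Marchetti $347,900 + $95,750 = $443,650; Ibarra $347,900 + $430,850 = $778,750; Delacroix $347,900 + $382,950 = $730,850.

Ferraro: $1,209,550; Marchetti: $443,650; Ibarra: $778,750; Delacroix: $730,850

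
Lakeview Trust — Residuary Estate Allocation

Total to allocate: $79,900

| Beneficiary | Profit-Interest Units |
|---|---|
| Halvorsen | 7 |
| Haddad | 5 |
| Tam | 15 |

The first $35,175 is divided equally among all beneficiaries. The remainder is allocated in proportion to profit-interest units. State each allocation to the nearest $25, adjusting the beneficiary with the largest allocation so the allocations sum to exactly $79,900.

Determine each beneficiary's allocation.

Halvorsen: $23,325; Haddad: $20,000; Tam: $36,575

First tranche $35,175 split equally: $11,725 each.
Remainder $44,725 by profit-interest units (total 27): Halvorsen 11,595.37 → $11,600; Haddad 8,282.41 → $8,275; Tam 24,847.22 → $24,850.
Totals: Halvorsen $11,725 + $11,600 = $23,325; Haddad $11,725 + $8,275 = $20,000; Tam $11,725 + $24,850 = $36,575.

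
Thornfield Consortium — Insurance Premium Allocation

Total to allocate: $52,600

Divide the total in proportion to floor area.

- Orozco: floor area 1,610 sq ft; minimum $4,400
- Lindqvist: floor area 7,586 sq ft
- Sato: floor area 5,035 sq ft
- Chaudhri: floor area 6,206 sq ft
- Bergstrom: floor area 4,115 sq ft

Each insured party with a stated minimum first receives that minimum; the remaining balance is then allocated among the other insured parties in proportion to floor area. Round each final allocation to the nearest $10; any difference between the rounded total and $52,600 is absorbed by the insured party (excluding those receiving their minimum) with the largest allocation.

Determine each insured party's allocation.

Orozco: $4,400 | Lindqvist: $15,930 | Sato: $10,580 | Chaudhri: $13,040 | Bergstrom: $8,650

Minimums first: Orozco $4,400. Balance $48,200.
Balance split over remaining floor area 22,942: Lindqvist 15,937.81 → $15,940; Sato 10,578.28 → $10,580; Chaudhri 13,038.50 → $13,040; Bergstrom 8,645.41 → $8,650.
Rounding difference −$10 applied to Lindqvist → $15,930.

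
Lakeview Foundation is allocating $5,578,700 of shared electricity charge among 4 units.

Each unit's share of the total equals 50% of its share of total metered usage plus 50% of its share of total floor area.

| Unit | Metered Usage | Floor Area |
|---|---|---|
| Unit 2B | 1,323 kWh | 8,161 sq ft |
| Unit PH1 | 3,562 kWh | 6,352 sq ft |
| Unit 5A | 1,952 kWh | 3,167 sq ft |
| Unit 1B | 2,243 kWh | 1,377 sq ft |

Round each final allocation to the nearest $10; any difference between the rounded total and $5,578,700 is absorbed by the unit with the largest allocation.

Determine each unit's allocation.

Unit 2B: $1,600,940; Unit PH1: $2,023,970; Unit 5A: $1,063,200; Unit 1B: $890,590

Metered usage total 9,080; floor area total 19,057.
Combined weights (50% metered usage + 50% floor area): Unit 2B 0.2870; Unit PH1 0.3628; Unit 5A 0.1906; Unit 1B 0.1596.
Unrounded shares: Unit 2B 1,600,937.49; Unit PH1 2,023,970.74; Unit 5A 1,063,198.76; Unit 1B 890,593.00.
At nearest $10: Unit 2B $1,600,940; Unit PH1 $2,023,970; Unit 5A $1,063,200; Unit 1B $890,590. Sum = $5,578,700.
Sum already equals the total — no adjustment.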